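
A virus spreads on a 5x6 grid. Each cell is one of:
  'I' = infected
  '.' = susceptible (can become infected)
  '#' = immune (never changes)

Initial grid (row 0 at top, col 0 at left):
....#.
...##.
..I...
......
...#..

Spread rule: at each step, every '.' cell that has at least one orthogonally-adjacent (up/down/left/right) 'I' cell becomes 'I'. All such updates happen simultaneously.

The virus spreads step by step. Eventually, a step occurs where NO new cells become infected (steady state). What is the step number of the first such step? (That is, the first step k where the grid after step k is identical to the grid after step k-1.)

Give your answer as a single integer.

Answer: 6

Derivation:
Step 0 (initial): 1 infected
Step 1: +4 new -> 5 infected
Step 2: +7 new -> 12 infected
Step 3: +7 new -> 19 infected
Step 4: +5 new -> 24 infected
Step 5: +2 new -> 26 infected
Step 6: +0 new -> 26 infected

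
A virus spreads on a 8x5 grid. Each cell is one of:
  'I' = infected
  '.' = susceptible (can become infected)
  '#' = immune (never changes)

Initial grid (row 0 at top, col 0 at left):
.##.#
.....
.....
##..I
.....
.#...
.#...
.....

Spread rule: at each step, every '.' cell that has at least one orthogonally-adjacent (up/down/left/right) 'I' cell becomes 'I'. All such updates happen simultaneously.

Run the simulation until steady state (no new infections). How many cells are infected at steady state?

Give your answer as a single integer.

Step 0 (initial): 1 infected
Step 1: +3 new -> 4 infected
Step 2: +5 new -> 9 infected
Step 3: +5 new -> 14 infected
Step 4: +7 new -> 21 infected
Step 5: +5 new -> 26 infected
Step 6: +3 new -> 29 infected
Step 7: +3 new -> 32 infected
Step 8: +1 new -> 33 infected
Step 9: +0 new -> 33 infected

Answer: 33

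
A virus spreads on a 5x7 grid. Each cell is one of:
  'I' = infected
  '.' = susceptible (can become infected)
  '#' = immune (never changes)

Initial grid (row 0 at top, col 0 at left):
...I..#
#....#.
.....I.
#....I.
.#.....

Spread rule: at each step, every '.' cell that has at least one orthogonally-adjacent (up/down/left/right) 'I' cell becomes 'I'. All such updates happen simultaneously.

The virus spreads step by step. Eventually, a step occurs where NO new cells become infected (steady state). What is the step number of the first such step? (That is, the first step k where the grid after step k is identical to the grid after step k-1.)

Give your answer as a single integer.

Step 0 (initial): 3 infected
Step 1: +8 new -> 11 infected
Step 2: +9 new -> 20 infected
Step 3: +5 new -> 25 infected
Step 4: +3 new -> 28 infected
Step 5: +1 new -> 29 infected
Step 6: +0 new -> 29 infected

Answer: 6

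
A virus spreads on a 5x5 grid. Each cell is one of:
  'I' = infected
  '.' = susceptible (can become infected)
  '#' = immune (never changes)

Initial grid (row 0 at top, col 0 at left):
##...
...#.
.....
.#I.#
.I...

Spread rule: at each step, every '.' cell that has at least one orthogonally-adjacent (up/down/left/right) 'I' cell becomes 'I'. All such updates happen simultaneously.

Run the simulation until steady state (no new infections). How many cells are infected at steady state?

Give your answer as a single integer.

Step 0 (initial): 2 infected
Step 1: +4 new -> 6 infected
Step 2: +5 new -> 11 infected
Step 3: +5 new -> 16 infected
Step 4: +3 new -> 19 infected
Step 5: +1 new -> 20 infected
Step 6: +0 new -> 20 infected

Answer: 20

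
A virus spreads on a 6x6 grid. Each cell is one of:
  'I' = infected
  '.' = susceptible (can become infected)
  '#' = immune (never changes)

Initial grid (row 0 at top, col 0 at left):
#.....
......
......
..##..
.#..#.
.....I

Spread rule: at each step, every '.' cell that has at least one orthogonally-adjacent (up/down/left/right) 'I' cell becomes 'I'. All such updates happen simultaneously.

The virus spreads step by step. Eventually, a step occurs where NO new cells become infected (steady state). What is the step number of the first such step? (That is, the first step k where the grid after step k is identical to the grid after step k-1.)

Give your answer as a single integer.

Answer: 10

Derivation:
Step 0 (initial): 1 infected
Step 1: +2 new -> 3 infected
Step 2: +2 new -> 5 infected
Step 3: +4 new -> 9 infected
Step 4: +4 new -> 13 infected
Step 5: +4 new -> 17 infected
Step 6: +4 new -> 21 infected
Step 7: +4 new -> 25 infected
Step 8: +4 new -> 29 infected
Step 9: +2 new -> 31 infected
Step 10: +0 new -> 31 infected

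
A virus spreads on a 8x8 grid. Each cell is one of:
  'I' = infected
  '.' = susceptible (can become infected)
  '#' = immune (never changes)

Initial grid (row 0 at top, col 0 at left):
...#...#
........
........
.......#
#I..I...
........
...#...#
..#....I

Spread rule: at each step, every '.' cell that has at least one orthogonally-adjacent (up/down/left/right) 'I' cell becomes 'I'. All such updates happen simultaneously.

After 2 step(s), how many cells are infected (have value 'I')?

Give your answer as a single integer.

Step 0 (initial): 3 infected
Step 1: +8 new -> 11 infected
Step 2: +15 new -> 26 infected

Answer: 26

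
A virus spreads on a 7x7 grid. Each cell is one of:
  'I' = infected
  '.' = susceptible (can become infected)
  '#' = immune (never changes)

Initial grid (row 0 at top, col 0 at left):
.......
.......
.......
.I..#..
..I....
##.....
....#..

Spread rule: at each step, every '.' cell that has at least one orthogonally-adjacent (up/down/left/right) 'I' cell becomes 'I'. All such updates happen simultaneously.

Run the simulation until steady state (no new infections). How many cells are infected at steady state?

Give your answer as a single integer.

Step 0 (initial): 2 infected
Step 1: +6 new -> 8 infected
Step 2: +8 new -> 16 infected
Step 3: +8 new -> 24 infected
Step 4: +8 new -> 32 infected
Step 5: +6 new -> 38 infected
Step 6: +4 new -> 42 infected
Step 7: +2 new -> 44 infected
Step 8: +1 new -> 45 infected
Step 9: +0 new -> 45 infected

Answer: 45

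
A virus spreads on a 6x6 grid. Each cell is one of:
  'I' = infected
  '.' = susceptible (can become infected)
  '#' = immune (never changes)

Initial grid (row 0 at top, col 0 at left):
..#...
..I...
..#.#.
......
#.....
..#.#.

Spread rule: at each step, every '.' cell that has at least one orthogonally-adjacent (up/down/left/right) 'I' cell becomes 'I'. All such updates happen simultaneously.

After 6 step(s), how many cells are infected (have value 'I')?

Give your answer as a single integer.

Step 0 (initial): 1 infected
Step 1: +2 new -> 3 infected
Step 2: +6 new -> 9 infected
Step 3: +6 new -> 15 infected
Step 4: +7 new -> 22 infected
Step 5: +5 new -> 27 infected
Step 6: +2 new -> 29 infected

Answer: 29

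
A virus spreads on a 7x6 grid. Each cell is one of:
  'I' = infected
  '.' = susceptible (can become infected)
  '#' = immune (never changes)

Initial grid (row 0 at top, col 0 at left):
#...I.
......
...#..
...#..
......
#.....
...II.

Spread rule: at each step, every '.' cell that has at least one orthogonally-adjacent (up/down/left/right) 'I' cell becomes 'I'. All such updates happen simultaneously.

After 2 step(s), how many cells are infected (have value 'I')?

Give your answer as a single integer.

Answer: 19

Derivation:
Step 0 (initial): 3 infected
Step 1: +7 new -> 10 infected
Step 2: +9 new -> 19 infected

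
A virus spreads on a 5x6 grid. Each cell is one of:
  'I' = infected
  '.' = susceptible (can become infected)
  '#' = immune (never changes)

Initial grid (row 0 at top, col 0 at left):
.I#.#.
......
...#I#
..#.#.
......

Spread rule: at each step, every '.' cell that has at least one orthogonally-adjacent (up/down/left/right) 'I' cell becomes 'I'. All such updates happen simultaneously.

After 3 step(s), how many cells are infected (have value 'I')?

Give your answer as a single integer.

Answer: 15

Derivation:
Step 0 (initial): 2 infected
Step 1: +3 new -> 5 infected
Step 2: +5 new -> 10 infected
Step 3: +5 new -> 15 infected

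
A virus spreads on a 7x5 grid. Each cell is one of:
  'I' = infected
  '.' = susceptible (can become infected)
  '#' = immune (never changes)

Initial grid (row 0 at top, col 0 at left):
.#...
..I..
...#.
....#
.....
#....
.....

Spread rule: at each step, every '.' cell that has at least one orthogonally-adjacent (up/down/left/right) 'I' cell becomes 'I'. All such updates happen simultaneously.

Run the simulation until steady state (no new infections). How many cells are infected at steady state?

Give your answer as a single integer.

Step 0 (initial): 1 infected
Step 1: +4 new -> 5 infected
Step 2: +5 new -> 10 infected
Step 3: +7 new -> 17 infected
Step 4: +4 new -> 21 infected
Step 5: +5 new -> 26 infected
Step 6: +3 new -> 29 infected
Step 7: +2 new -> 31 infected
Step 8: +0 new -> 31 infected

Answer: 31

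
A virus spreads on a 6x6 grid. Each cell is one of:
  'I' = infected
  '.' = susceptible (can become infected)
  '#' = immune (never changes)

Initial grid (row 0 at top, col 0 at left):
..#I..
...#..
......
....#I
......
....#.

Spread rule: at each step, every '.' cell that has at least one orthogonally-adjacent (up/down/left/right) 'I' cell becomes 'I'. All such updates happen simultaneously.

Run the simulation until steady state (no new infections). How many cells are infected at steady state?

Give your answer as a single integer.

Answer: 32

Derivation:
Step 0 (initial): 2 infected
Step 1: +3 new -> 5 infected
Step 2: +6 new -> 11 infected
Step 3: +2 new -> 13 infected
Step 4: +4 new -> 17 infected
Step 5: +5 new -> 22 infected
Step 6: +5 new -> 27 infected
Step 7: +4 new -> 31 infected
Step 8: +1 new -> 32 infected
Step 9: +0 new -> 32 infected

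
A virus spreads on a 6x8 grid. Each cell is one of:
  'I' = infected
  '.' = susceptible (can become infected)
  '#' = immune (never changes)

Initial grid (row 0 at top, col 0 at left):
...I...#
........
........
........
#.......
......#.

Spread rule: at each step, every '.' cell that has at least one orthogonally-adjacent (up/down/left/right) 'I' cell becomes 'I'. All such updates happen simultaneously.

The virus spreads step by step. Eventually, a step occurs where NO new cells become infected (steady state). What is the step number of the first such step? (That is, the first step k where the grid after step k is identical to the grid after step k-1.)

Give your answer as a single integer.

Answer: 10

Derivation:
Step 0 (initial): 1 infected
Step 1: +3 new -> 4 infected
Step 2: +5 new -> 9 infected
Step 3: +7 new -> 16 infected
Step 4: +7 new -> 23 infected
Step 5: +8 new -> 31 infected
Step 6: +7 new -> 38 infected
Step 7: +4 new -> 42 infected
Step 8: +2 new -> 44 infected
Step 9: +1 new -> 45 infected
Step 10: +0 new -> 45 infected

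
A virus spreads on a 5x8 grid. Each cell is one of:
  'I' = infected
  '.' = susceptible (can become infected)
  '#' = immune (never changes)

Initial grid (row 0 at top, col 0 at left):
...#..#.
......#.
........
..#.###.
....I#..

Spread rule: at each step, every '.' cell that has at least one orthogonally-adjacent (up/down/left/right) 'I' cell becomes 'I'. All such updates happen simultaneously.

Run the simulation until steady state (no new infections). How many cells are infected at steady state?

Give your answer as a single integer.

Answer: 32

Derivation:
Step 0 (initial): 1 infected
Step 1: +1 new -> 2 infected
Step 2: +2 new -> 4 infected
Step 3: +2 new -> 6 infected
Step 4: +5 new -> 11 infected
Step 5: +5 new -> 16 infected
Step 6: +6 new -> 22 infected
Step 7: +4 new -> 26 infected
Step 8: +3 new -> 29 infected
Step 9: +2 new -> 31 infected
Step 10: +1 new -> 32 infected
Step 11: +0 new -> 32 infected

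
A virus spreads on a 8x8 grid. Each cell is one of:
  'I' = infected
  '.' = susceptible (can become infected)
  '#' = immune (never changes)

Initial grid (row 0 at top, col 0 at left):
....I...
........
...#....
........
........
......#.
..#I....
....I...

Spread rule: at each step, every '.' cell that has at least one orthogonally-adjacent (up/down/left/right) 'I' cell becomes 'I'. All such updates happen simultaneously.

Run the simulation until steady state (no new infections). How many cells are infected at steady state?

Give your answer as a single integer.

Answer: 61

Derivation:
Step 0 (initial): 3 infected
Step 1: +7 new -> 10 infected
Step 2: +11 new -> 21 infected
Step 3: +14 new -> 35 infected
Step 4: +13 new -> 48 infected
Step 5: +9 new -> 57 infected
Step 6: +4 new -> 61 infected
Step 7: +0 new -> 61 infected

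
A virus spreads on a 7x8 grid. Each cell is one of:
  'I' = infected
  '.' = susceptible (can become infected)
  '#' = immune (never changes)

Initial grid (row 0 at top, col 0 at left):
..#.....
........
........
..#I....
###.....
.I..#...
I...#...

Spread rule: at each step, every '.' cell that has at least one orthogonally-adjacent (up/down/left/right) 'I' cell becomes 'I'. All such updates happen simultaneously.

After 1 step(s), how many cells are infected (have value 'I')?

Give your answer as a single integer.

Step 0 (initial): 3 infected
Step 1: +6 new -> 9 infected

Answer: 9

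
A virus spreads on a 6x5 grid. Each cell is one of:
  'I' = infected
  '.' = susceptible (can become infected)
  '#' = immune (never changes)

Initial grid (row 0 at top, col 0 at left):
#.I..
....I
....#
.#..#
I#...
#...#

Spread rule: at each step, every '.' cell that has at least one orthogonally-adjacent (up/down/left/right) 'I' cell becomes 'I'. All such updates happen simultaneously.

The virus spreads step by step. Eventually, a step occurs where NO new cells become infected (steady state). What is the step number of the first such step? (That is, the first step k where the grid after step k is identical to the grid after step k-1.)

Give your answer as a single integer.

Step 0 (initial): 3 infected
Step 1: +6 new -> 9 infected
Step 2: +4 new -> 13 infected
Step 3: +4 new -> 17 infected
Step 4: +2 new -> 19 infected
Step 5: +3 new -> 22 infected
Step 6: +1 new -> 23 infected
Step 7: +0 new -> 23 infected

Answer: 7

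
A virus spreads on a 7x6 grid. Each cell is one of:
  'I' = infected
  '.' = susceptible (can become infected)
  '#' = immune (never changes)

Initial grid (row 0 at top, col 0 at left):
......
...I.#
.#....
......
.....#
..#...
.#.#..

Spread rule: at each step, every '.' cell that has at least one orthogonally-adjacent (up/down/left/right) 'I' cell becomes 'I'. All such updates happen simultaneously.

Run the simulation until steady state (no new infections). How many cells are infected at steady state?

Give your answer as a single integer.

Step 0 (initial): 1 infected
Step 1: +4 new -> 5 infected
Step 2: +6 new -> 11 infected
Step 3: +7 new -> 18 infected
Step 4: +7 new -> 25 infected
Step 5: +3 new -> 28 infected
Step 6: +4 new -> 32 infected
Step 7: +2 new -> 34 infected
Step 8: +1 new -> 35 infected
Step 9: +0 new -> 35 infected

Answer: 35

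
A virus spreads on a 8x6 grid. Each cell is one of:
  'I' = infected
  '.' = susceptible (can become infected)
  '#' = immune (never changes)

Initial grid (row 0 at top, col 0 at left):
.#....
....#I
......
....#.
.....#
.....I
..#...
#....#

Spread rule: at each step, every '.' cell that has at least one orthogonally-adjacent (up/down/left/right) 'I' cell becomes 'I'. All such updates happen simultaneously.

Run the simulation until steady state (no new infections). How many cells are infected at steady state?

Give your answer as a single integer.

Answer: 41

Derivation:
Step 0 (initial): 2 infected
Step 1: +4 new -> 6 infected
Step 2: +6 new -> 12 infected
Step 3: +6 new -> 18 infected
Step 4: +7 new -> 25 infected
Step 5: +7 new -> 32 infected
Step 6: +6 new -> 38 infected
Step 7: +2 new -> 40 infected
Step 8: +1 new -> 41 infected
Step 9: +0 new -> 41 infected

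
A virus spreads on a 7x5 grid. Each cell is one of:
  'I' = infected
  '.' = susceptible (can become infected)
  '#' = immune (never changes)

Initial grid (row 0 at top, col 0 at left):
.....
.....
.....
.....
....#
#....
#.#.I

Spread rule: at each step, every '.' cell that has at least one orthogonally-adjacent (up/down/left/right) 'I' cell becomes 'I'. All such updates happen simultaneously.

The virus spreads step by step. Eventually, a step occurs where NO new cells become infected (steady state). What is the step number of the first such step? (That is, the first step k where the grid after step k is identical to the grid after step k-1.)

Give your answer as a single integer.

Step 0 (initial): 1 infected
Step 1: +2 new -> 3 infected
Step 2: +1 new -> 4 infected
Step 3: +2 new -> 6 infected
Step 4: +3 new -> 9 infected
Step 5: +5 new -> 14 infected
Step 6: +5 new -> 19 infected
Step 7: +5 new -> 24 infected
Step 8: +4 new -> 28 infected
Step 9: +2 new -> 30 infected
Step 10: +1 new -> 31 infected
Step 11: +0 new -> 31 infected

Answer: 11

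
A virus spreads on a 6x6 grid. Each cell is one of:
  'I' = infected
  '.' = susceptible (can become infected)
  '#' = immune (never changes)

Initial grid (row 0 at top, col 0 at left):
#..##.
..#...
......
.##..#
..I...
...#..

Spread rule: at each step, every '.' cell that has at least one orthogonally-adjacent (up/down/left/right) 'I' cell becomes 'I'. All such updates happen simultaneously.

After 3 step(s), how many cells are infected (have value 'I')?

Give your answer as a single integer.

Step 0 (initial): 1 infected
Step 1: +3 new -> 4 infected
Step 2: +4 new -> 8 infected
Step 3: +6 new -> 14 infected

Answer: 14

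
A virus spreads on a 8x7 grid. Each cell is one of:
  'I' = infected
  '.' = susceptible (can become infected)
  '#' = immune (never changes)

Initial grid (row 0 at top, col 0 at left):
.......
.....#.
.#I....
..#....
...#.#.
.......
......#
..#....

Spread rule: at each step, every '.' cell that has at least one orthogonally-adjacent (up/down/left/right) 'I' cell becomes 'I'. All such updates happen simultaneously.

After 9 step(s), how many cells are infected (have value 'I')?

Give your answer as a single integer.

Answer: 48

Derivation:
Step 0 (initial): 1 infected
Step 1: +2 new -> 3 infected
Step 2: +5 new -> 8 infected
Step 3: +6 new -> 14 infected
Step 4: +6 new -> 20 infected
Step 5: +5 new -> 25 infected
Step 6: +7 new -> 32 infected
Step 7: +7 new -> 39 infected
Step 8: +6 new -> 45 infected
Step 9: +3 new -> 48 infected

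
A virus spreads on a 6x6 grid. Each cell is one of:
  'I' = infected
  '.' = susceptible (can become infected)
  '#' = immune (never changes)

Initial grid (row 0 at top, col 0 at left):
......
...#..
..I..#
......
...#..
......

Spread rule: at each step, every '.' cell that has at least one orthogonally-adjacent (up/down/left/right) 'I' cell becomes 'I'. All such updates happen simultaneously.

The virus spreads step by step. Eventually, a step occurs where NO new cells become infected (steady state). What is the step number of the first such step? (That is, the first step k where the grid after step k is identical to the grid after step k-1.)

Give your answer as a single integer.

Answer: 7

Derivation:
Step 0 (initial): 1 infected
Step 1: +4 new -> 5 infected
Step 2: +7 new -> 12 infected
Step 3: +8 new -> 20 infected
Step 4: +8 new -> 28 infected
Step 5: +4 new -> 32 infected
Step 6: +1 new -> 33 infected
Step 7: +0 new -> 33 infected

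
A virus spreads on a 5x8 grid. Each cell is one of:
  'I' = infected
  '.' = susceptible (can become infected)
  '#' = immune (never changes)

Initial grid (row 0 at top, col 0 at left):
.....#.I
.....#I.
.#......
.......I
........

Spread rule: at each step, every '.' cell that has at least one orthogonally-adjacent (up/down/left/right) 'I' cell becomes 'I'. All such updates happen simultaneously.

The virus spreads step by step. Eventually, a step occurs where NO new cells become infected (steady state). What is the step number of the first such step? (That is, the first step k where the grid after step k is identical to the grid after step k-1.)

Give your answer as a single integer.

Answer: 10

Derivation:
Step 0 (initial): 3 infected
Step 1: +6 new -> 9 infected
Step 2: +3 new -> 12 infected
Step 3: +3 new -> 15 infected
Step 4: +4 new -> 19 infected
Step 5: +5 new -> 24 infected
Step 6: +4 new -> 28 infected
Step 7: +4 new -> 32 infected
Step 8: +4 new -> 36 infected
Step 9: +1 new -> 37 infected
Step 10: +0 new -> 37 infected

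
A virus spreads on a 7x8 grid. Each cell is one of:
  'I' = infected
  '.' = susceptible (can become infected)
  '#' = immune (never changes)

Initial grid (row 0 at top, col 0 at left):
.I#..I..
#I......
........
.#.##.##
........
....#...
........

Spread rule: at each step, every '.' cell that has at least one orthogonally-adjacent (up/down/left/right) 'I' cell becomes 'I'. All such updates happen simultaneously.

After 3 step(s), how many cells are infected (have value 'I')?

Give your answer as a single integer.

Step 0 (initial): 3 infected
Step 1: +6 new -> 9 infected
Step 2: +8 new -> 17 infected
Step 3: +7 new -> 24 infected

Answer: 24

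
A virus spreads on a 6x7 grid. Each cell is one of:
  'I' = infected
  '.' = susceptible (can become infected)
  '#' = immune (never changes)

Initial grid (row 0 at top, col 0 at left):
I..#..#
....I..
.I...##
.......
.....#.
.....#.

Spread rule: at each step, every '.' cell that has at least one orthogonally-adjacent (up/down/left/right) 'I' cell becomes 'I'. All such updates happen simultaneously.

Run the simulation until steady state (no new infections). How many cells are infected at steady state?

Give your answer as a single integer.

Answer: 36

Derivation:
Step 0 (initial): 3 infected
Step 1: +10 new -> 13 infected
Step 2: +9 new -> 22 infected
Step 3: +6 new -> 28 infected
Step 4: +5 new -> 33 infected
Step 5: +2 new -> 35 infected
Step 6: +1 new -> 36 infected
Step 7: +0 new -> 36 infected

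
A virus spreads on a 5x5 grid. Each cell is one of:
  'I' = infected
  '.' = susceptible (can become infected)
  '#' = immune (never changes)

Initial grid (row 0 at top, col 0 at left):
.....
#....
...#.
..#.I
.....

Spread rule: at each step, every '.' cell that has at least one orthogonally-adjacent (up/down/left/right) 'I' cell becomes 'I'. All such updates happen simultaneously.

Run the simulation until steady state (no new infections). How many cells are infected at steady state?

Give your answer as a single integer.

Step 0 (initial): 1 infected
Step 1: +3 new -> 4 infected
Step 2: +2 new -> 6 infected
Step 3: +3 new -> 9 infected
Step 4: +3 new -> 12 infected
Step 5: +5 new -> 17 infected
Step 6: +3 new -> 20 infected
Step 7: +2 new -> 22 infected
Step 8: +0 new -> 22 infected

Answer: 22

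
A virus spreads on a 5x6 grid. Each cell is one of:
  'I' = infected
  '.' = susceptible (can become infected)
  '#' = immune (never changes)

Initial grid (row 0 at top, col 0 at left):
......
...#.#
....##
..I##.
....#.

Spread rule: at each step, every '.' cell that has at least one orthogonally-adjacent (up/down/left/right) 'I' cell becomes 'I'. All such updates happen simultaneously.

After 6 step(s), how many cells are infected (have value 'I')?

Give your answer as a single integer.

Step 0 (initial): 1 infected
Step 1: +3 new -> 4 infected
Step 2: +6 new -> 10 infected
Step 3: +4 new -> 14 infected
Step 4: +3 new -> 17 infected
Step 5: +2 new -> 19 infected
Step 6: +2 new -> 21 infected

Answer: 21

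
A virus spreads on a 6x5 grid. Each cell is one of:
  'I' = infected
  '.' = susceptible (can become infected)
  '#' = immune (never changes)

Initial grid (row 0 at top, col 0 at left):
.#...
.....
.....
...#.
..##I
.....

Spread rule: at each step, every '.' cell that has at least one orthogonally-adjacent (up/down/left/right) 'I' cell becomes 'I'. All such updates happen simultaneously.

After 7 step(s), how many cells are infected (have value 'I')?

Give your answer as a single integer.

Answer: 25

Derivation:
Step 0 (initial): 1 infected
Step 1: +2 new -> 3 infected
Step 2: +2 new -> 5 infected
Step 3: +3 new -> 8 infected
Step 4: +4 new -> 12 infected
Step 5: +6 new -> 18 infected
Step 6: +5 new -> 23 infected
Step 7: +2 new -> 25 infected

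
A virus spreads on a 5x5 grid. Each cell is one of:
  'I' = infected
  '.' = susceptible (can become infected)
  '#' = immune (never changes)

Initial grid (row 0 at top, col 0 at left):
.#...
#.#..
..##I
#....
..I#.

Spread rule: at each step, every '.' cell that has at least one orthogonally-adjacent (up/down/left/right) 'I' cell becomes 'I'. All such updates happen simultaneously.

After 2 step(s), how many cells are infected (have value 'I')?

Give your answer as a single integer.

Step 0 (initial): 2 infected
Step 1: +4 new -> 6 infected
Step 2: +6 new -> 12 infected

Answer: 12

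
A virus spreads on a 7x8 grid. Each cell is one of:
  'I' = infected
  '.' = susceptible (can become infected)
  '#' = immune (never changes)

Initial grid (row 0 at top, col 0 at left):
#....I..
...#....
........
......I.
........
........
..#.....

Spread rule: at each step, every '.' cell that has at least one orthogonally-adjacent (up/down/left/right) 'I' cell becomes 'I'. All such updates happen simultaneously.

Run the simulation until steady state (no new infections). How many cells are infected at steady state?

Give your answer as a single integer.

Answer: 53

Derivation:
Step 0 (initial): 2 infected
Step 1: +7 new -> 9 infected
Step 2: +10 new -> 19 infected
Step 3: +8 new -> 27 infected
Step 4: +8 new -> 35 infected
Step 5: +6 new -> 41 infected
Step 6: +6 new -> 47 infected
Step 7: +3 new -> 50 infected
Step 8: +2 new -> 52 infected
Step 9: +1 new -> 53 infected
Step 10: +0 new -> 53 infected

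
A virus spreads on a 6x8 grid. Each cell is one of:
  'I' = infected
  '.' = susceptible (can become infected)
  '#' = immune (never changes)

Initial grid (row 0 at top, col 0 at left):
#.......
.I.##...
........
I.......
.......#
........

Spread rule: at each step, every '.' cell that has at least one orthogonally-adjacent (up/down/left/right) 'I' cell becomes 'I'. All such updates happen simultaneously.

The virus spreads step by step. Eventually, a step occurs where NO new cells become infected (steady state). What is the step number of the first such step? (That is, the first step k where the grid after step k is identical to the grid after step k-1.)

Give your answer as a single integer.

Answer: 10

Derivation:
Step 0 (initial): 2 infected
Step 1: +7 new -> 9 infected
Step 2: +5 new -> 14 infected
Step 3: +5 new -> 19 infected
Step 4: +5 new -> 24 infected
Step 5: +5 new -> 29 infected
Step 6: +6 new -> 35 infected
Step 7: +6 new -> 41 infected
Step 8: +2 new -> 43 infected
Step 9: +1 new -> 44 infected
Step 10: +0 new -> 44 infected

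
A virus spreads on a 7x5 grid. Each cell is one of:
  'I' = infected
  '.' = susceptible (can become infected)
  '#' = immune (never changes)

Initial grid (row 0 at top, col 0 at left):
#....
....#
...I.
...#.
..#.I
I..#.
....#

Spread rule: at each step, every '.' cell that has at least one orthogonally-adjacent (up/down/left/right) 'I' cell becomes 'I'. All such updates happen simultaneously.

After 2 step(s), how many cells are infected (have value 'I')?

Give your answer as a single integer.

Step 0 (initial): 3 infected
Step 1: +9 new -> 12 infected
Step 2: +8 new -> 20 infected

Answer: 20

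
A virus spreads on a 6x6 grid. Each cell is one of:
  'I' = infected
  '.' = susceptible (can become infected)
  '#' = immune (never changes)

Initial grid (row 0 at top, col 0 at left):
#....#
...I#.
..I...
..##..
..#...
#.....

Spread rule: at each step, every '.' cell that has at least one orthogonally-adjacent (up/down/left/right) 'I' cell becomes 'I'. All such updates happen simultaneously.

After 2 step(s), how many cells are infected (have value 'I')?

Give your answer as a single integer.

Answer: 12

Derivation:
Step 0 (initial): 2 infected
Step 1: +4 new -> 6 infected
Step 2: +6 new -> 12 infected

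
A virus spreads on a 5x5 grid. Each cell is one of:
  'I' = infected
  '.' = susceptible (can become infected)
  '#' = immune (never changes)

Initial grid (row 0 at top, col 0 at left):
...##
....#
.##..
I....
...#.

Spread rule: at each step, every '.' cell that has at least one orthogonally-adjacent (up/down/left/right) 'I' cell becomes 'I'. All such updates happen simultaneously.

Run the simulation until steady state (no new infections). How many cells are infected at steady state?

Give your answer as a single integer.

Step 0 (initial): 1 infected
Step 1: +3 new -> 4 infected
Step 2: +3 new -> 7 infected
Step 3: +4 new -> 11 infected
Step 4: +4 new -> 15 infected
Step 5: +4 new -> 19 infected
Step 6: +0 new -> 19 infected

Answer: 19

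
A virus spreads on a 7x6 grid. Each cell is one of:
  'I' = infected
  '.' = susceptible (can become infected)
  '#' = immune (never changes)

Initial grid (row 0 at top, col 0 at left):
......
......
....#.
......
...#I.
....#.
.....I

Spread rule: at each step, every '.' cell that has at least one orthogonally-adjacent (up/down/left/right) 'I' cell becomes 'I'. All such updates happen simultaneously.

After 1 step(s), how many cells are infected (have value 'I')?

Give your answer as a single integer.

Step 0 (initial): 2 infected
Step 1: +4 new -> 6 infected

Answer: 6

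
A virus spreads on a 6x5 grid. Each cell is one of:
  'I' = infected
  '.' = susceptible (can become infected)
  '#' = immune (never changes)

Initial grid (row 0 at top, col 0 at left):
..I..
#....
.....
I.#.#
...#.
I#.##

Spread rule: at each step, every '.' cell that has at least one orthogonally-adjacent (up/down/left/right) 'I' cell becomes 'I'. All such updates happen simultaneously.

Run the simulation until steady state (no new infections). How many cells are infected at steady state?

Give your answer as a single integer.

Answer: 22

Derivation:
Step 0 (initial): 3 infected
Step 1: +6 new -> 9 infected
Step 2: +7 new -> 16 infected
Step 3: +3 new -> 19 infected
Step 4: +3 new -> 22 infected
Step 5: +0 new -> 22 infected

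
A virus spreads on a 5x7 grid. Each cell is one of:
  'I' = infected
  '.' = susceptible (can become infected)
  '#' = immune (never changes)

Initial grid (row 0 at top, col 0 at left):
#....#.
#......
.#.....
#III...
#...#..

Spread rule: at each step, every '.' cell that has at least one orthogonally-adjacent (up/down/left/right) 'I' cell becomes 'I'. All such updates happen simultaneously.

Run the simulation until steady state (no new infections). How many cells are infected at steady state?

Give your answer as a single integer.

Step 0 (initial): 3 infected
Step 1: +6 new -> 9 infected
Step 2: +4 new -> 13 infected
Step 3: +7 new -> 20 infected
Step 4: +5 new -> 25 infected
Step 5: +1 new -> 26 infected
Step 6: +1 new -> 27 infected
Step 7: +0 new -> 27 infected

Answer: 27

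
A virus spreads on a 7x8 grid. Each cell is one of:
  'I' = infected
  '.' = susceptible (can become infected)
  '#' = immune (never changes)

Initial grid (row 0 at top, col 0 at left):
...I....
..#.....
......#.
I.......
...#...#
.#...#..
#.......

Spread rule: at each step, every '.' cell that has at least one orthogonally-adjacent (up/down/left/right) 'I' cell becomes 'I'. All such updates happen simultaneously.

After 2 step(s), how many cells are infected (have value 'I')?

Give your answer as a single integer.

Answer: 17

Derivation:
Step 0 (initial): 2 infected
Step 1: +6 new -> 8 infected
Step 2: +9 new -> 17 infected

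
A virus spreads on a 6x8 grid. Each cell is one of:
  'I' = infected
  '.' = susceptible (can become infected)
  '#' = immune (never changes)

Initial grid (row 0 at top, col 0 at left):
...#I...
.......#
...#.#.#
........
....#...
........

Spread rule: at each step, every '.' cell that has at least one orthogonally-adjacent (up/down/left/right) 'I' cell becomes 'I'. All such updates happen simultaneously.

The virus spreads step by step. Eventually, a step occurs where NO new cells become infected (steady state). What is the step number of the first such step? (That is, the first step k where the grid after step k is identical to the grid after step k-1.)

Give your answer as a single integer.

Step 0 (initial): 1 infected
Step 1: +2 new -> 3 infected
Step 2: +4 new -> 7 infected
Step 3: +4 new -> 11 infected
Step 4: +6 new -> 17 infected
Step 5: +7 new -> 24 infected
Step 6: +8 new -> 32 infected
Step 7: +6 new -> 38 infected
Step 8: +3 new -> 41 infected
Step 9: +1 new -> 42 infected
Step 10: +0 new -> 42 infected

Answer: 10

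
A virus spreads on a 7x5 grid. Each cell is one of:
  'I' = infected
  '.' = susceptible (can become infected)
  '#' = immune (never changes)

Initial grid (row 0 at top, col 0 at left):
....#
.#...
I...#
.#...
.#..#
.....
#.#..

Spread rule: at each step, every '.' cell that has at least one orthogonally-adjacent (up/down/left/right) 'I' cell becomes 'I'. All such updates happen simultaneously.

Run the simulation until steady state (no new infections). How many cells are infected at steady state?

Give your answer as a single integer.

Answer: 27

Derivation:
Step 0 (initial): 1 infected
Step 1: +3 new -> 4 infected
Step 2: +3 new -> 7 infected
Step 3: +5 new -> 12 infected
Step 4: +5 new -> 17 infected
Step 5: +6 new -> 23 infected
Step 6: +1 new -> 24 infected
Step 7: +2 new -> 26 infected
Step 8: +1 new -> 27 infected
Step 9: +0 new -> 27 infected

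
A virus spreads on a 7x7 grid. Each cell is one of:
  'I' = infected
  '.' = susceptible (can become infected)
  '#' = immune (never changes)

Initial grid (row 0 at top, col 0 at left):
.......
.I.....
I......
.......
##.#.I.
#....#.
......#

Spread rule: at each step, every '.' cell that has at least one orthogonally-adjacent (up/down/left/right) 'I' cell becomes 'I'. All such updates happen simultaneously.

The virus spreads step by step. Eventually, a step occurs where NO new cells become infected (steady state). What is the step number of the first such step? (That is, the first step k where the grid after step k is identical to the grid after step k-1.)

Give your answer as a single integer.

Step 0 (initial): 3 infected
Step 1: +8 new -> 11 infected
Step 2: +10 new -> 21 infected
Step 3: +10 new -> 31 infected
Step 4: +7 new -> 38 infected
Step 5: +3 new -> 41 infected
Step 6: +1 new -> 42 infected
Step 7: +1 new -> 43 infected
Step 8: +0 new -> 43 infected

Answer: 8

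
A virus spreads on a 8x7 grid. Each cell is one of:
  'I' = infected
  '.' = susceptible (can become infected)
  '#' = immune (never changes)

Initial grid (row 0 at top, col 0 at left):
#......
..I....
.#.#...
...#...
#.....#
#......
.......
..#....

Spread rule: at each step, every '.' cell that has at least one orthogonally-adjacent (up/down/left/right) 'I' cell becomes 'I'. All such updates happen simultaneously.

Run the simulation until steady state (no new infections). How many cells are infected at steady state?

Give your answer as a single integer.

Step 0 (initial): 1 infected
Step 1: +4 new -> 5 infected
Step 2: +5 new -> 10 infected
Step 3: +6 new -> 16 infected
Step 4: +8 new -> 24 infected
Step 5: +7 new -> 31 infected
Step 6: +5 new -> 36 infected
Step 7: +5 new -> 41 infected
Step 8: +4 new -> 45 infected
Step 9: +2 new -> 47 infected
Step 10: +1 new -> 48 infected
Step 11: +0 new -> 48 infected

Answer: 48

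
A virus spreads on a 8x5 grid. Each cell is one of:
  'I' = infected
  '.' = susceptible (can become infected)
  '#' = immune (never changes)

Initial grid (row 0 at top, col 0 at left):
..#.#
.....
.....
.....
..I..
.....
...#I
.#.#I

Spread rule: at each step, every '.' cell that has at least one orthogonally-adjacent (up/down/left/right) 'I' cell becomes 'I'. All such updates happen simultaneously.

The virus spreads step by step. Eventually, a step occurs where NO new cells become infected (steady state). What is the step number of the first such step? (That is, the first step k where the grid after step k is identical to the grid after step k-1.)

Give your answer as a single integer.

Step 0 (initial): 3 infected
Step 1: +5 new -> 8 infected
Step 2: +8 new -> 16 infected
Step 3: +8 new -> 24 infected
Step 4: +5 new -> 29 infected
Step 5: +5 new -> 34 infected
Step 6: +1 new -> 35 infected
Step 7: +0 new -> 35 infected

Answer: 7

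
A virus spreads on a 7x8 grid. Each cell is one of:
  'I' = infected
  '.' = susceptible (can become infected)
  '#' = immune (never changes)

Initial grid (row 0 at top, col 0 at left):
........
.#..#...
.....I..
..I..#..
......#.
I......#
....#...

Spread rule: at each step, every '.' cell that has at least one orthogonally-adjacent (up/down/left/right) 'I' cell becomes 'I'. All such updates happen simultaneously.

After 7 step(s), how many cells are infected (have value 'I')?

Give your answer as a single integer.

Step 0 (initial): 3 infected
Step 1: +10 new -> 13 infected
Step 2: +13 new -> 26 infected
Step 3: +10 new -> 36 infected
Step 4: +8 new -> 44 infected
Step 5: +2 new -> 46 infected
Step 6: +2 new -> 48 infected
Step 7: +1 new -> 49 infected

Answer: 49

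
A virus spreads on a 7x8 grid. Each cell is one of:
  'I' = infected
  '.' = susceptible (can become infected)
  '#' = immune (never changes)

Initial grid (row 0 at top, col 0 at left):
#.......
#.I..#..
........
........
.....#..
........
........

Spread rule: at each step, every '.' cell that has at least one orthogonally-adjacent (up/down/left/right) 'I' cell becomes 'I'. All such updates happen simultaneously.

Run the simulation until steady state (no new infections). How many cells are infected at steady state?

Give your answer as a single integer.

Step 0 (initial): 1 infected
Step 1: +4 new -> 5 infected
Step 2: +6 new -> 11 infected
Step 3: +6 new -> 17 infected
Step 4: +7 new -> 24 infected
Step 5: +8 new -> 32 infected
Step 6: +8 new -> 40 infected
Step 7: +6 new -> 46 infected
Step 8: +3 new -> 49 infected
Step 9: +2 new -> 51 infected
Step 10: +1 new -> 52 infected
Step 11: +0 new -> 52 infected

Answer: 52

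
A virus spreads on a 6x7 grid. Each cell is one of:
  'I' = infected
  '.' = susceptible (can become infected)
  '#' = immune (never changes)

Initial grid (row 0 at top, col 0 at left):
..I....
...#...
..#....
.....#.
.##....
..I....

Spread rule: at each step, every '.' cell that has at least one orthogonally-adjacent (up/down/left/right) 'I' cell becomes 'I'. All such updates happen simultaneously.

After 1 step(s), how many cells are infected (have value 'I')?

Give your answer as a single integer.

Answer: 7

Derivation:
Step 0 (initial): 2 infected
Step 1: +5 new -> 7 infected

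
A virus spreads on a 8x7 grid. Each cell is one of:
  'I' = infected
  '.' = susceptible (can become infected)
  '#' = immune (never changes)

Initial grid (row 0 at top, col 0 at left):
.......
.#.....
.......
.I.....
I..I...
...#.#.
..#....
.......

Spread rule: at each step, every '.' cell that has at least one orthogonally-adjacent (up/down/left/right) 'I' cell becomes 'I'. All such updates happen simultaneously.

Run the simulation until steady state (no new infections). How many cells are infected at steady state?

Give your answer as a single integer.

Step 0 (initial): 3 infected
Step 1: +8 new -> 11 infected
Step 2: +9 new -> 20 infected
Step 3: +9 new -> 29 infected
Step 4: +11 new -> 40 infected
Step 5: +8 new -> 48 infected
Step 6: +3 new -> 51 infected
Step 7: +1 new -> 52 infected
Step 8: +0 new -> 52 infected

Answer: 52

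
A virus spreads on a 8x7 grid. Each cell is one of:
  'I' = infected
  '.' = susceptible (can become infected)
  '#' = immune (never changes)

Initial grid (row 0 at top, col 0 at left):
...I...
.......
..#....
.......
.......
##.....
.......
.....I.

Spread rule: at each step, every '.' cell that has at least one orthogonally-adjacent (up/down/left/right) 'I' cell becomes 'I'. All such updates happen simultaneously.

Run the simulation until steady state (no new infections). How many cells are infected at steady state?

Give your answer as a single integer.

Step 0 (initial): 2 infected
Step 1: +6 new -> 8 infected
Step 2: +9 new -> 17 infected
Step 3: +11 new -> 28 infected
Step 4: +13 new -> 41 infected
Step 5: +8 new -> 49 infected
Step 6: +3 new -> 52 infected
Step 7: +1 new -> 53 infected
Step 8: +0 new -> 53 infected

Answer: 53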